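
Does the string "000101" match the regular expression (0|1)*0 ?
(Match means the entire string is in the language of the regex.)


|string| = 6; first = '0'; last = '1'

No, "000101" does not match (0|1)*0


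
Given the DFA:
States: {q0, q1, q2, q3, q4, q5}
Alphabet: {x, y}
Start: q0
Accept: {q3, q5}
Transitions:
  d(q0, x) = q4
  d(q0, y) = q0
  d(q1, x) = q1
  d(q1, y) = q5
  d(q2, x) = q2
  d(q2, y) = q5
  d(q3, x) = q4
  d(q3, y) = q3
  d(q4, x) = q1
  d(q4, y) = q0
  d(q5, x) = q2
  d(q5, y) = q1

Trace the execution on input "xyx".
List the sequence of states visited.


Input: xyx
d(q0, x) = q4
d(q4, y) = q0
d(q0, x) = q4


q0 -> q4 -> q0 -> q4


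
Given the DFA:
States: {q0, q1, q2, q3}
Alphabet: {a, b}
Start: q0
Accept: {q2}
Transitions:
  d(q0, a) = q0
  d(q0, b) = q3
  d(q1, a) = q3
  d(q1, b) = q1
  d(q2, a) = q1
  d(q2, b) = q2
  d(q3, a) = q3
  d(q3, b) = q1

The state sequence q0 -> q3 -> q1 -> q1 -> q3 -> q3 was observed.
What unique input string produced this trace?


Trace back each transition to find the symbol:
  q0 --[b]--> q3
  q3 --[b]--> q1
  q1 --[b]--> q1
  q1 --[a]--> q3
  q3 --[a]--> q3

"bbbaa"


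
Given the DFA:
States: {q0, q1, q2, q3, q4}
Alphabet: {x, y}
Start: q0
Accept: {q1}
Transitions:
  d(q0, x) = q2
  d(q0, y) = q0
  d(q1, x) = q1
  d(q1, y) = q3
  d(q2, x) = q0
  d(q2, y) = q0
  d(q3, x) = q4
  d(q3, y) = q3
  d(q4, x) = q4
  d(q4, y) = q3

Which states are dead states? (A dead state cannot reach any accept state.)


Forward reachability from each state:
  q0 -> reaches {q0, q2}, no accept state (dead)
  q1 -> reaches accept state q1 (live)
  q2 -> reaches {q0, q2}, no accept state (dead)
  q3 -> reaches {q3, q4}, no accept state (dead)
  q4 -> reaches {q3, q4}, no accept state (dead)

{q0, q2, q3, q4}


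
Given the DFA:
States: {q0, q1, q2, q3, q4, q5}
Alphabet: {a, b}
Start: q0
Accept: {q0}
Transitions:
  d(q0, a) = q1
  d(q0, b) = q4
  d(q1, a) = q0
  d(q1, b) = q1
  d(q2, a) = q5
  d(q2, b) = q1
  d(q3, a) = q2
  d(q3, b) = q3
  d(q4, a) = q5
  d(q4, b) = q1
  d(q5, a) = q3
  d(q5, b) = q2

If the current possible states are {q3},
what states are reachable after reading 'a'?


Apply transition on 'a' from each current state:
  d(q3, a) = q2

{q2}


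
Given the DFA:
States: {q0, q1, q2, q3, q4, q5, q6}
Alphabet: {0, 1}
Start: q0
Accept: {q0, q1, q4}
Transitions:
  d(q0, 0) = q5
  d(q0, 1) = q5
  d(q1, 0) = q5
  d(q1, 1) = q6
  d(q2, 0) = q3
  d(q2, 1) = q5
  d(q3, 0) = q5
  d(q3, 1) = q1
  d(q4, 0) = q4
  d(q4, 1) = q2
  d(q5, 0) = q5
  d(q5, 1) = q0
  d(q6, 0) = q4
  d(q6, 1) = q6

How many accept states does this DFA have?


Accept states listed: {q0, q1, q4}
Counting: q0(1) q1(2) q4(3)

3


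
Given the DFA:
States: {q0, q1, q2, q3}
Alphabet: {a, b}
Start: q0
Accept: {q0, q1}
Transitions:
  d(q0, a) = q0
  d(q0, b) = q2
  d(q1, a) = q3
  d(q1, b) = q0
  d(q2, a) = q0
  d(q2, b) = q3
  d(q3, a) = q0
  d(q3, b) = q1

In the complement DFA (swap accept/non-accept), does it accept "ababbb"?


Trace: q0 -> q0 -> q2 -> q0 -> q2 -> q3 -> q1
Final: q1
Original accept: {q0, q1}
Complement: q1 is in original accept

No, complement rejects (original accepts)


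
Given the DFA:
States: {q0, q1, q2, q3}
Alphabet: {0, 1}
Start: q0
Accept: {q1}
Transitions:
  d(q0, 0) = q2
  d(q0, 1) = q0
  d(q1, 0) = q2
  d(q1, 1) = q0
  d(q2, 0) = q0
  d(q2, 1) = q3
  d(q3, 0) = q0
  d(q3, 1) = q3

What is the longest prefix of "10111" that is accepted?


Run the DFA, marking each prefix where the state is accepting:
  "" -> q0 [reject]
  "1" -> q0 [reject]
  "10" -> q2 [reject]
  "101" -> q3 [reject]
  "1011" -> q3 [reject]
  "10111" -> q3 [reject]

No prefix is accepted


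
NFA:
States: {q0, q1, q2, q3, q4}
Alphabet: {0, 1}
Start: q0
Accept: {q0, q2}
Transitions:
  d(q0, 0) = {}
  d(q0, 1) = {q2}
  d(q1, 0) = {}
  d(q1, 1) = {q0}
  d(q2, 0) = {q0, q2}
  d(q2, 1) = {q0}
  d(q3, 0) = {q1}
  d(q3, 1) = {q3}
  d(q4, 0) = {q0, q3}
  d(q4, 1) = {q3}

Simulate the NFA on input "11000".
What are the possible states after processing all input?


Start: {q0}
  --1--> {q2}
  --1--> {q0}
  --0--> {}
  --0--> {}
  --0--> {}

{} (empty set, no valid transitions)


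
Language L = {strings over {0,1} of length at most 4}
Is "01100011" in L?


length = 8

No, "01100011" is not in L


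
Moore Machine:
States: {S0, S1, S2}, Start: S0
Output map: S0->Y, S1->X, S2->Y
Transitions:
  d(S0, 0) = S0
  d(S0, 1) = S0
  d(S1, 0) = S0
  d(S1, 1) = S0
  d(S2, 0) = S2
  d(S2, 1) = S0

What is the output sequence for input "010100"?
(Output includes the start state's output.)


Start: S0 (output Y)
  --0--> S0 (output Y)
  --1--> S0 (output Y)
  --0--> S0 (output Y)
  --1--> S0 (output Y)
  --0--> S0 (output Y)
  --0--> S0 (output Y)

"YYYYYYY"


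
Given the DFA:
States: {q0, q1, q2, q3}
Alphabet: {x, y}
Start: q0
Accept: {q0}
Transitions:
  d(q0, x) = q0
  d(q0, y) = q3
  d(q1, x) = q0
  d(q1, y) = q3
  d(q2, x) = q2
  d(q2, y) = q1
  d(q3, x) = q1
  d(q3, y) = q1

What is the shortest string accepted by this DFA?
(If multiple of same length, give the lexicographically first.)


BFS by string length (lex-first path to each state shown):
  len 0: q0<-""
Found accept state at length 0.

"" (empty string)


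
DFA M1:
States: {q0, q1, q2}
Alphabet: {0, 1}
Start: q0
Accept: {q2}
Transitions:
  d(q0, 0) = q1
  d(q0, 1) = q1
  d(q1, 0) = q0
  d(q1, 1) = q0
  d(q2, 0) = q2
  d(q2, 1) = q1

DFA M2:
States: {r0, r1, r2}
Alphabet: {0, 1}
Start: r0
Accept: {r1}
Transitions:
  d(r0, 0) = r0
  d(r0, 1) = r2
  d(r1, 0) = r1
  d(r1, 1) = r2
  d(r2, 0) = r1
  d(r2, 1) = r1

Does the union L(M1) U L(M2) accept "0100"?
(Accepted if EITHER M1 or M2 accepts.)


M1: final=q0 accepted=False
M2: final=r1 accepted=True

Yes, union accepts


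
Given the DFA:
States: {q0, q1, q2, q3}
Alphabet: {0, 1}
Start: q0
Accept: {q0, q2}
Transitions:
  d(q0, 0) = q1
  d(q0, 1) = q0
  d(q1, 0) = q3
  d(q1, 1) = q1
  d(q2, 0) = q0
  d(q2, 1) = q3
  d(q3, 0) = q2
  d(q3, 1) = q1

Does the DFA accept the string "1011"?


Trace: q0 -> q0 -> q1 -> q1 -> q1
Final state: q1
Accept states: {q0, q2}

No, rejected (final state q1 is not an accept state)


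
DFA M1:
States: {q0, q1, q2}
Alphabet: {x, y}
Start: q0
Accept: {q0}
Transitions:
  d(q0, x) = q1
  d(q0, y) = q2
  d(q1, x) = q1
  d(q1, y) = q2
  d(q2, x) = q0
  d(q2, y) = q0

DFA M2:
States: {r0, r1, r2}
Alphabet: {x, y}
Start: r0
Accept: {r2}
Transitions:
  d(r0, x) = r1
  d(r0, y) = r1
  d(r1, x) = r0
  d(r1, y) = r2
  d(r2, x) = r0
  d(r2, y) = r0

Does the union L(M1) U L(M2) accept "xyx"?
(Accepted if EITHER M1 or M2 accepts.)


M1: final=q0 accepted=True
M2: final=r0 accepted=False

Yes, union accepts


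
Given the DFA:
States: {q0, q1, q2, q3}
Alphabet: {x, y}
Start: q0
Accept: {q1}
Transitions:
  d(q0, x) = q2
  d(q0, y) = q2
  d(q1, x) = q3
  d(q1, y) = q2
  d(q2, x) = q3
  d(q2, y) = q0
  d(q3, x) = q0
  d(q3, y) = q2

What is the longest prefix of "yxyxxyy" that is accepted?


Run the DFA, marking each prefix where the state is accepting:
  "" -> q0 [reject]
  "y" -> q2 [reject]
  "yx" -> q3 [reject]
  "yxy" -> q2 [reject]
  "yxyx" -> q3 [reject]
  "yxyxx" -> q0 [reject]
  "yxyxxy" -> q2 [reject]
  "yxyxxyy" -> q0 [reject]

No prefix is accepted


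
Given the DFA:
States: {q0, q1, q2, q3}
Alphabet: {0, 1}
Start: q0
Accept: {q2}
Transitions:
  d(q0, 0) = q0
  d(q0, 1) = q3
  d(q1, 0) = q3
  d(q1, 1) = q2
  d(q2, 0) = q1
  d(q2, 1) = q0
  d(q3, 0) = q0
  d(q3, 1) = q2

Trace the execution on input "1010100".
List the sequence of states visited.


Input: 1010100
d(q0, 1) = q3
d(q3, 0) = q0
d(q0, 1) = q3
d(q3, 0) = q0
d(q0, 1) = q3
d(q3, 0) = q0
d(q0, 0) = q0


q0 -> q3 -> q0 -> q3 -> q0 -> q3 -> q0 -> q0


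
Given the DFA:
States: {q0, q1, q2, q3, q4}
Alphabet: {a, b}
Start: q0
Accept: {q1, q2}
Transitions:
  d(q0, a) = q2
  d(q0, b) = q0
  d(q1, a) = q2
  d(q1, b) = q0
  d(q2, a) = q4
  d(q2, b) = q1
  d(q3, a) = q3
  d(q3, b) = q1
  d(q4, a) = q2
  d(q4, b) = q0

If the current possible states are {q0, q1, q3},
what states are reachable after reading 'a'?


Apply transition on 'a' from each current state:
  d(q0, a) = q2
  d(q1, a) = q2
  d(q3, a) = q3

{q2, q3}


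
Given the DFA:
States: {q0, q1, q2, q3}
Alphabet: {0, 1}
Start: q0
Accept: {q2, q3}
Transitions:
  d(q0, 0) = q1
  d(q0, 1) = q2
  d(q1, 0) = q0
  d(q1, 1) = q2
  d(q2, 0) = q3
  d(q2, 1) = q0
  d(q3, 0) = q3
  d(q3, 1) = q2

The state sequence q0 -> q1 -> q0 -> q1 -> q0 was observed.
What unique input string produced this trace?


Trace back each transition to find the symbol:
  q0 --[0]--> q1
  q1 --[0]--> q0
  q0 --[0]--> q1
  q1 --[0]--> q0

"0000"


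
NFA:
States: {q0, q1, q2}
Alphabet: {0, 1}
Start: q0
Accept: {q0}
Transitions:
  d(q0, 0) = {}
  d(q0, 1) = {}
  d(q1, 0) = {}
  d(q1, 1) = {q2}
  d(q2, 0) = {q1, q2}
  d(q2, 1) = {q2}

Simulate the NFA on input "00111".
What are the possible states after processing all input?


Start: {q0}
  --0--> {}
  --0--> {}
  --1--> {}
  --1--> {}
  --1--> {}

{} (empty set, no valid transitions)


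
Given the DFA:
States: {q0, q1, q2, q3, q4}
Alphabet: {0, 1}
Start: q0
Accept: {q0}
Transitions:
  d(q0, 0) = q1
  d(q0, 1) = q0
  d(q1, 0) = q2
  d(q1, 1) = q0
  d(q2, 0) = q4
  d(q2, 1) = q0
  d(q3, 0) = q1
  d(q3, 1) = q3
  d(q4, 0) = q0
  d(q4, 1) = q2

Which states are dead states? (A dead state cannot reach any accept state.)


Forward reachability from each state:
  q0 -> reaches accept state q0 (live)
  q1 -> reaches accept state q0 (live)
  q2 -> reaches accept state q0 (live)
  q3 -> reaches accept state q0 (live)
  q4 -> reaches accept state q0 (live)

None (all states can reach an accept state)


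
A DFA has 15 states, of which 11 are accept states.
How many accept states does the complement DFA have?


Complement swaps accept and non-accept states.
15 - 11 = 4

4


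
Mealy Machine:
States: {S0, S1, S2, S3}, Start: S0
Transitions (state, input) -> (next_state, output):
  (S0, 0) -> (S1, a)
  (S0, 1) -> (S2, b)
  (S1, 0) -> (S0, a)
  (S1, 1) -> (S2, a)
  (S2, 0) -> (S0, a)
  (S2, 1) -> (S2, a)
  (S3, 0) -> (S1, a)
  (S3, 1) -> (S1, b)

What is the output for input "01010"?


Step-by-step:
  (S0, 0) -> (S1, a)
  (S1, 1) -> (S2, a)
  (S2, 0) -> (S0, a)
  (S0, 1) -> (S2, b)
  (S2, 0) -> (S0, a)

"aaaba"


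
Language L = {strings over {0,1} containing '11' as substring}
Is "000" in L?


'11' does not occur

No, "000" is not in L


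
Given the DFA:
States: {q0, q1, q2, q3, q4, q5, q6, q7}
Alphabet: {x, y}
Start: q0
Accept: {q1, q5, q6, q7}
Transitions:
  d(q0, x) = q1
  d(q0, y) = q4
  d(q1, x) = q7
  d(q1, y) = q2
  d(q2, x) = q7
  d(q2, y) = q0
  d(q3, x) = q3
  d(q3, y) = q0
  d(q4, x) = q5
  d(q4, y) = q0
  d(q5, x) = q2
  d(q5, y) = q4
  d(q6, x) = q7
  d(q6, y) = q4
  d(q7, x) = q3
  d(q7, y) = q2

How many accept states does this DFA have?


Accept states listed: {q1, q5, q6, q7}
Counting: q1(1) q5(2) q6(3) q7(4)

4


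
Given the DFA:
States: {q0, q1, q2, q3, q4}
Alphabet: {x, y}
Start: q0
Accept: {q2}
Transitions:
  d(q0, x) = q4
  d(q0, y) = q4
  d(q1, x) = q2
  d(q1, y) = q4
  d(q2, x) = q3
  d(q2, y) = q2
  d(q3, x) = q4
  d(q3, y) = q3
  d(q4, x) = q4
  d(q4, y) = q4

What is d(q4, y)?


Looking up transition d(q4, y)

q4


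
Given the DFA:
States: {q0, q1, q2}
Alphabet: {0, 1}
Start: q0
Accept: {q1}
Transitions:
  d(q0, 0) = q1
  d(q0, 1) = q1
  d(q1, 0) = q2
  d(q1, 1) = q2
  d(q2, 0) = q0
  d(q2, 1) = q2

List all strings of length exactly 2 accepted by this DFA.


All strings of length 2: 4 total
Accepted: 0

None


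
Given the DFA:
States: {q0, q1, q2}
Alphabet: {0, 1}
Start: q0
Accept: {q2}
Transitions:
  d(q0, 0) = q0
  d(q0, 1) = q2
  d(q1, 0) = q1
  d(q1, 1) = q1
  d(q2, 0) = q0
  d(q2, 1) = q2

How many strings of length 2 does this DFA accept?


Enumerating all length-2 strings:
  "00" -> q0 [reject]
  "01" -> q2 [accept]
  "10" -> q0 [reject]
  "11" -> q2 [accept]

2 out of 4


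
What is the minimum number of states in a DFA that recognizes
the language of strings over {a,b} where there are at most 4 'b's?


States: count = 0, 1, ..., 4 (all accepting; 5 states), plus a dead state for count > 4.
Total: 5 + 1 = 6.

6


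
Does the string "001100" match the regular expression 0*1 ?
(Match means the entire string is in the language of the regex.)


|string| = 6; first = '0'; last = '0'

No, "001100" does not match 0*1


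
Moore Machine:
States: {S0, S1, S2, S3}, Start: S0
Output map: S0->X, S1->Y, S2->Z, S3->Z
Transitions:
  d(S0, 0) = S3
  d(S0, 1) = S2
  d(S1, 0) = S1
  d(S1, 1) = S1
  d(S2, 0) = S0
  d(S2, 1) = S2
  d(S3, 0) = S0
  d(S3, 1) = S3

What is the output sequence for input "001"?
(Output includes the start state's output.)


Start: S0 (output X)
  --0--> S3 (output Z)
  --0--> S0 (output X)
  --1--> S2 (output Z)

"XZXZ"


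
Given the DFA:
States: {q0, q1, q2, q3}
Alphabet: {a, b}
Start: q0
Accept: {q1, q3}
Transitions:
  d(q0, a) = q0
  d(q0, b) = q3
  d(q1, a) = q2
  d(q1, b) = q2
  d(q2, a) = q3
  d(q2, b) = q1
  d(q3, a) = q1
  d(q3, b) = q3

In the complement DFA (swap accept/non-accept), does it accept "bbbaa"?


Trace: q0 -> q3 -> q3 -> q3 -> q1 -> q2
Final: q2
Original accept: {q1, q3}
Complement: q2 is not in original accept

Yes, complement accepts (original rejects)


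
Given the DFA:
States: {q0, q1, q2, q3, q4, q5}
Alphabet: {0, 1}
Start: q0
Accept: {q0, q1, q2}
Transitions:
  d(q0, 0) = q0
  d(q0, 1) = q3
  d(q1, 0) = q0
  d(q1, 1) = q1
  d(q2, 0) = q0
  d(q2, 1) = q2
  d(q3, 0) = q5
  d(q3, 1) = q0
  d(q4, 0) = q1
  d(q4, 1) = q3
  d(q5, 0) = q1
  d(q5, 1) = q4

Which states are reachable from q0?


BFS from q0:
  layer 0: {q0}
  layer 1: {q3}
  layer 2: {q5}
  layer 3: {q1, q4}

{q0, q1, q3, q4, q5}


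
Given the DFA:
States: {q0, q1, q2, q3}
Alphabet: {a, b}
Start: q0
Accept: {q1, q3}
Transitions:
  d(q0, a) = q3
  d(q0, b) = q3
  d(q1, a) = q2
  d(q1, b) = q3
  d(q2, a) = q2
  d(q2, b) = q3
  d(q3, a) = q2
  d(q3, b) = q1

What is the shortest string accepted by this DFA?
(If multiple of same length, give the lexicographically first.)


BFS by string length (lex-first path to each state shown):
  len 0: q0<-""
  len 1: q3<-"a"
Found accept state at length 1.

"a"


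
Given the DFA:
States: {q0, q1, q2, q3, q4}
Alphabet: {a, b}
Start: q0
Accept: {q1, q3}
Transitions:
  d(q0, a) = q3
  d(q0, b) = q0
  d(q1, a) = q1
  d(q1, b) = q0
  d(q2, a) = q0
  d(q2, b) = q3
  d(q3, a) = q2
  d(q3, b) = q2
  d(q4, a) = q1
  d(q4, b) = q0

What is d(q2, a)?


Looking up transition d(q2, a)

q0


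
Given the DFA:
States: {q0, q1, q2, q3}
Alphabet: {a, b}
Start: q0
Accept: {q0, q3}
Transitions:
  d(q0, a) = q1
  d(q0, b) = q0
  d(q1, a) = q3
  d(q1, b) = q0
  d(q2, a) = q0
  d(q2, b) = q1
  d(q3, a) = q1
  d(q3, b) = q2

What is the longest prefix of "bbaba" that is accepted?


Run the DFA, marking each prefix where the state is accepting:
  "" -> q0 [accept]
  "b" -> q0 [accept]
  "bb" -> q0 [accept]
  "bba" -> q1 [reject]
  "bbab" -> q0 [accept]
  "bbaba" -> q1 [reject]

"bbab"


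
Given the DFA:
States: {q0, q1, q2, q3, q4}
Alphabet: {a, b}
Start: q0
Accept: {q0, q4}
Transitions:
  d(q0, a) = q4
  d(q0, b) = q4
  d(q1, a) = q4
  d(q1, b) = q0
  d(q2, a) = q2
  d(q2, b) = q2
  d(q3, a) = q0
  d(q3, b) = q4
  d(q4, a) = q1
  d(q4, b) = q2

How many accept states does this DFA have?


Accept states listed: {q0, q4}
Counting: q0(1) q4(2)

2


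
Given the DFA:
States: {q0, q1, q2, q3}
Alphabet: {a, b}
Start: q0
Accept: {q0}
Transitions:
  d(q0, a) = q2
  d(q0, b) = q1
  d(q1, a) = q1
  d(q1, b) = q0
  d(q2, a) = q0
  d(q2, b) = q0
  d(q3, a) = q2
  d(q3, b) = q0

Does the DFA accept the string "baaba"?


Trace: q0 -> q1 -> q1 -> q1 -> q0 -> q2
Final state: q2
Accept states: {q0}

No, rejected (final state q2 is not an accept state)


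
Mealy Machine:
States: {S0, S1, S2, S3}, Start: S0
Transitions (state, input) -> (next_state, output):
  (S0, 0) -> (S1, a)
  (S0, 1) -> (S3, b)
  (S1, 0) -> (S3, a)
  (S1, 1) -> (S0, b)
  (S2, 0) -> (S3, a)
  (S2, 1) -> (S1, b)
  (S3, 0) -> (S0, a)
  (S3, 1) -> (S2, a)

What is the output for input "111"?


Step-by-step:
  (S0, 1) -> (S3, b)
  (S3, 1) -> (S2, a)
  (S2, 1) -> (S1, b)

"bab"


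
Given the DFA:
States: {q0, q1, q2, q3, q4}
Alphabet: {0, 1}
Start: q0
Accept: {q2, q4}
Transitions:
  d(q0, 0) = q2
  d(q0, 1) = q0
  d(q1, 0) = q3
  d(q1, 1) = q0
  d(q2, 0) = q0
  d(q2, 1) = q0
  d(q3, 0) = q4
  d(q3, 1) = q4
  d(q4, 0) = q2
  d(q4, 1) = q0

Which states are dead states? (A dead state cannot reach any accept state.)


Forward reachability from each state:
  q0 -> reaches accept state q2 (live)
  q1 -> reaches accept state q2 (live)
  q2 -> reaches accept state q2 (live)
  q3 -> reaches accept state q2 (live)
  q4 -> reaches accept state q2 (live)

None (all states can reach an accept state)


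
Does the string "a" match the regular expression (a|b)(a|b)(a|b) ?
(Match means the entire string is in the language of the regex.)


|string| = 1; first = 'a'; last = 'a'

No, "a" does not match (a|b)(a|b)(a|b)


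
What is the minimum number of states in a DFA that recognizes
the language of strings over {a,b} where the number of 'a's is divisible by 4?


States track (count of 'a') mod 4.
Need 4 states: one per remainder 0..3; accept = remainder 0.

4


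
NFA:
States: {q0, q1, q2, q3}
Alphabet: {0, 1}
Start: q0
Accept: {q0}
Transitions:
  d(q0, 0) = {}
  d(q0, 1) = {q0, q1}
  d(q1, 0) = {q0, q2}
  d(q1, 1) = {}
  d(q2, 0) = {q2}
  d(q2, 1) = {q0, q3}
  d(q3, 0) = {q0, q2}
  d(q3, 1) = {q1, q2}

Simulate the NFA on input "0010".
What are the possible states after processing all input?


Start: {q0}
  --0--> {}
  --0--> {}
  --1--> {}
  --0--> {}

{} (empty set, no valid transitions)


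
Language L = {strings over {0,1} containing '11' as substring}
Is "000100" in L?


'11' does not occur

No, "000100" is not in L


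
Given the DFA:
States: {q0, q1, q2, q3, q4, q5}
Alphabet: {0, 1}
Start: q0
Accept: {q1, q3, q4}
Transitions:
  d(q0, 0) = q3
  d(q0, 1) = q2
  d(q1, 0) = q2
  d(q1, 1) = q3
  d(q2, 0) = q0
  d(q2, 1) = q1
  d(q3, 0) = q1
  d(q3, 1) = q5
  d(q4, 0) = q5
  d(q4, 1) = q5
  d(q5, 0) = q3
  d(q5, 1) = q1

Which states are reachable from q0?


BFS from q0:
  layer 0: {q0}
  layer 1: {q2, q3}
  layer 2: {q1, q5}

{q0, q1, q2, q3, q5}


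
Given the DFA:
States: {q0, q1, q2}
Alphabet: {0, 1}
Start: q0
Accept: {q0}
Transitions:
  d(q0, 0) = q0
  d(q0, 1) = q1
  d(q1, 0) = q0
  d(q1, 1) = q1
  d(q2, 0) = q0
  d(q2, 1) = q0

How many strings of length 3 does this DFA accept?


Enumerating all length-3 strings:
  "000" -> q0 [accept]
  "001" -> q1 [reject]
  "010" -> q0 [accept]
  "011" -> q1 [reject]
  "100" -> q0 [accept]
  "101" -> q1 [reject]
  "110" -> q0 [accept]
  "111" -> q1 [reject]

4 out of 8


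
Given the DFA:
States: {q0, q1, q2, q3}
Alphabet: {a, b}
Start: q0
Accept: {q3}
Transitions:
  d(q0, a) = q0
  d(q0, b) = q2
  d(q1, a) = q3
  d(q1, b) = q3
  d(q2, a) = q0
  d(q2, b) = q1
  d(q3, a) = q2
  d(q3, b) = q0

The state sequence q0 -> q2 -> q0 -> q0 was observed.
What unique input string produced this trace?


Trace back each transition to find the symbol:
  q0 --[b]--> q2
  q2 --[a]--> q0
  q0 --[a]--> q0

"baa"


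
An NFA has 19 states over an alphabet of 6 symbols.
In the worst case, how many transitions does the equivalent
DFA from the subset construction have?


Subset construction: one DFA state per subset of NFA states = 2^19 = 524288 states.
Each DFA state has 6 outgoing transitions: 524288 * 6 = 3145728

3145728


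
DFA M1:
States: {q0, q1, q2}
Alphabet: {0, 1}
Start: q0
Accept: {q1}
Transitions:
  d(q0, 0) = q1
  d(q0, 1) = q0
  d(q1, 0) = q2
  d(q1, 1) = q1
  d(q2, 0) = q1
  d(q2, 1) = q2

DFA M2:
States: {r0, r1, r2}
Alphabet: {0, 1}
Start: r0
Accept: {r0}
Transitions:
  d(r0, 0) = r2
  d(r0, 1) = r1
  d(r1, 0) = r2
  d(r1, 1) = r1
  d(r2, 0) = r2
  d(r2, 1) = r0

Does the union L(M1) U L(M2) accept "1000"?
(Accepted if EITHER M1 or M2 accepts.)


M1: final=q1 accepted=True
M2: final=r2 accepted=False

Yes, union accepts


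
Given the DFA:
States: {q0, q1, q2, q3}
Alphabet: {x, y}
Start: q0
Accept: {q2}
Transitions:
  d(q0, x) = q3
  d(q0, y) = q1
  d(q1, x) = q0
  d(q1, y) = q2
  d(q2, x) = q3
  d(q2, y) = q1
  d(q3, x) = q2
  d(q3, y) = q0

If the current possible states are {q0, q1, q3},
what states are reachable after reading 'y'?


Apply transition on 'y' from each current state:
  d(q0, y) = q1
  d(q1, y) = q2
  d(q3, y) = q0

{q0, q1, q2}


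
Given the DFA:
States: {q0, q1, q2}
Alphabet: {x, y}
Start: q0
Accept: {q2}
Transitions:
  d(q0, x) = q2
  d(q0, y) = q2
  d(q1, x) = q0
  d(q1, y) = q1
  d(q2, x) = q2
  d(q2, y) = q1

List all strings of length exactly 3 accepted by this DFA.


All strings of length 3: 8 total
Accepted: 2

"xxx", "yxx"


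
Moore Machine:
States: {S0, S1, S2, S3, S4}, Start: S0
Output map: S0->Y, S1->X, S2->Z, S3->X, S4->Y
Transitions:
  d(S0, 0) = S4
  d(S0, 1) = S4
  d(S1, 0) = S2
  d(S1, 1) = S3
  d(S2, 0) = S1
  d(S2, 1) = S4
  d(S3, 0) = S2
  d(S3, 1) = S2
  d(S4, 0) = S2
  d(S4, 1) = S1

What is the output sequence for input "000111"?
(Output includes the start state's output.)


Start: S0 (output Y)
  --0--> S4 (output Y)
  --0--> S2 (output Z)
  --0--> S1 (output X)
  --1--> S3 (output X)
  --1--> S2 (output Z)
  --1--> S4 (output Y)

"YYZXXZY"


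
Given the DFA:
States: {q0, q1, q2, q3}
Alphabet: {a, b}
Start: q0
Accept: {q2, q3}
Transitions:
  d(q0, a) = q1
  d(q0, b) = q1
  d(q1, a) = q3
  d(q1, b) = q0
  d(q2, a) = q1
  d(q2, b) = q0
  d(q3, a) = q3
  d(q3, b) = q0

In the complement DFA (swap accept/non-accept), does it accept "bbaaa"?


Trace: q0 -> q1 -> q0 -> q1 -> q3 -> q3
Final: q3
Original accept: {q2, q3}
Complement: q3 is in original accept

No, complement rejects (original accepts)


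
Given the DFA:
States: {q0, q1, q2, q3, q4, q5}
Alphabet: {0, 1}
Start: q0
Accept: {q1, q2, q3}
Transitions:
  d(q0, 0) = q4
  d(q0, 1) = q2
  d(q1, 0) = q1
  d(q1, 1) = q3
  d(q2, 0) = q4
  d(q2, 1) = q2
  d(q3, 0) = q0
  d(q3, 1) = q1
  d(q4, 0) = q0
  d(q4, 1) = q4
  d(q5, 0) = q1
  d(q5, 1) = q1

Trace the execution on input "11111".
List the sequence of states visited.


Input: 11111
d(q0, 1) = q2
d(q2, 1) = q2
d(q2, 1) = q2
d(q2, 1) = q2
d(q2, 1) = q2


q0 -> q2 -> q2 -> q2 -> q2 -> q2


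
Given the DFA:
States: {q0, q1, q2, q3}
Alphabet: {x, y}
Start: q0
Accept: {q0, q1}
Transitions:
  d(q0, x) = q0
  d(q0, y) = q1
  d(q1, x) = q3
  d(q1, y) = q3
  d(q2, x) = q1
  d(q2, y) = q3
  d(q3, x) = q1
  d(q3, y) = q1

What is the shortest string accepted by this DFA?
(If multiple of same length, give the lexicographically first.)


BFS by string length (lex-first path to each state shown):
  len 0: q0<-""
Found accept state at length 0.

"" (empty string)


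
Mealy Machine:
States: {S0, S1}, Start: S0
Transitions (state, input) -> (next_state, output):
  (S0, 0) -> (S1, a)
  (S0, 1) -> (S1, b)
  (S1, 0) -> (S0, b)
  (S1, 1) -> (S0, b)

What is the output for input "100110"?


Step-by-step:
  (S0, 1) -> (S1, b)
  (S1, 0) -> (S0, b)
  (S0, 0) -> (S1, a)
  (S1, 1) -> (S0, b)
  (S0, 1) -> (S1, b)
  (S1, 0) -> (S0, b)

"bbabbb"


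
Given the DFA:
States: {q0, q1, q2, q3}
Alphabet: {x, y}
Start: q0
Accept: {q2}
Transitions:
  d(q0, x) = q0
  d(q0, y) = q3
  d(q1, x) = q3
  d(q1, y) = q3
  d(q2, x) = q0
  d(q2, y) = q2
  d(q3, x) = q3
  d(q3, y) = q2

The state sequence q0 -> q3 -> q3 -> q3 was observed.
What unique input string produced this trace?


Trace back each transition to find the symbol:
  q0 --[y]--> q3
  q3 --[x]--> q3
  q3 --[x]--> q3

"yxx"


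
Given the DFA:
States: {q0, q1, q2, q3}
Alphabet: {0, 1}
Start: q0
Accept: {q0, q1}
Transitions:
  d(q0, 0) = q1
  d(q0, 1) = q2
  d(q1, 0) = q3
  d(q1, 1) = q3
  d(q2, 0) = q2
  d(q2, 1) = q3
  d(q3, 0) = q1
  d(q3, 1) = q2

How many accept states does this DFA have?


Accept states listed: {q0, q1}
Counting: q0(1) q1(2)

2


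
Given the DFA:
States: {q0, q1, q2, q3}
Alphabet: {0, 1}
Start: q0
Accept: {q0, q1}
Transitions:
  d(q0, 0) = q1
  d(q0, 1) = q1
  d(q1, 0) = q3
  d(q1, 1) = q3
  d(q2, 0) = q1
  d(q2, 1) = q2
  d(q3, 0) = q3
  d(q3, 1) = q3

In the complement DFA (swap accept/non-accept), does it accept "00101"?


Trace: q0 -> q1 -> q3 -> q3 -> q3 -> q3
Final: q3
Original accept: {q0, q1}
Complement: q3 is not in original accept

Yes, complement accepts (original rejects)


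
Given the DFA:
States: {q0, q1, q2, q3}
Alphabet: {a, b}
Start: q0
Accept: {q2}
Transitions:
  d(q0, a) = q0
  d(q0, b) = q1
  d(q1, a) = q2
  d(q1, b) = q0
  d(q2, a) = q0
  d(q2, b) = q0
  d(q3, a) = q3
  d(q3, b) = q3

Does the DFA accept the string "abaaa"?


Trace: q0 -> q0 -> q1 -> q2 -> q0 -> q0
Final state: q0
Accept states: {q2}

No, rejected (final state q0 is not an accept state)


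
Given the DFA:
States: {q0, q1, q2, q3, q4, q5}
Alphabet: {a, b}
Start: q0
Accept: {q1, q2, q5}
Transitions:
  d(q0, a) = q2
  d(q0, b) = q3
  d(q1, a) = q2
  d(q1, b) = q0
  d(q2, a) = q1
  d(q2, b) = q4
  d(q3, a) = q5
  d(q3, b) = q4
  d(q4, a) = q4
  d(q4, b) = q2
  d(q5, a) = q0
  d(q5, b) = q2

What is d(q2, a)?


Looking up transition d(q2, a)

q1


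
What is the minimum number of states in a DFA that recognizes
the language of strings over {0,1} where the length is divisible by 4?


States track (length) mod 4.
Need 4 states: one per remainder 0..3; accept = remainder 0.

4


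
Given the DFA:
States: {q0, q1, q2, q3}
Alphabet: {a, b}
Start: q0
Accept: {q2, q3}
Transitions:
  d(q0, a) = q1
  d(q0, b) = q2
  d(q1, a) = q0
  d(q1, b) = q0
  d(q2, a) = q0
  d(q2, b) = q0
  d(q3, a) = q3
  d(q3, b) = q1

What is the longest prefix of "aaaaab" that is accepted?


Run the DFA, marking each prefix where the state is accepting:
  "" -> q0 [reject]
  "a" -> q1 [reject]
  "aa" -> q0 [reject]
  "aaa" -> q1 [reject]
  "aaaa" -> q0 [reject]
  "aaaaa" -> q1 [reject]
  "aaaaab" -> q0 [reject]

No prefix is accepted


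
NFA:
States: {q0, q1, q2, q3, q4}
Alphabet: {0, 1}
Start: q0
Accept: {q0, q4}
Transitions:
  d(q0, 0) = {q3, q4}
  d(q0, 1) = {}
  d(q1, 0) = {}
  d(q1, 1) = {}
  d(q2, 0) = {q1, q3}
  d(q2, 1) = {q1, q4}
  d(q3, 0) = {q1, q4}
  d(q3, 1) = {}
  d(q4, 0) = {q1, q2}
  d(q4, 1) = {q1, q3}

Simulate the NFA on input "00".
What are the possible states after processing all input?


Start: {q0}
  --0--> {q3, q4}
  --0--> {q1, q2, q4}

{q1, q2, q4}


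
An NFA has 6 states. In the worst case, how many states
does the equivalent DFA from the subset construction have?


Subset construction: one DFA state per subset of NFA states.
2^6 = 64

64


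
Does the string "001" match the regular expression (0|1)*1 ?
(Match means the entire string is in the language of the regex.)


|string| = 3; first = '0'; last = '1'

Yes, "001" matches (0|1)*1


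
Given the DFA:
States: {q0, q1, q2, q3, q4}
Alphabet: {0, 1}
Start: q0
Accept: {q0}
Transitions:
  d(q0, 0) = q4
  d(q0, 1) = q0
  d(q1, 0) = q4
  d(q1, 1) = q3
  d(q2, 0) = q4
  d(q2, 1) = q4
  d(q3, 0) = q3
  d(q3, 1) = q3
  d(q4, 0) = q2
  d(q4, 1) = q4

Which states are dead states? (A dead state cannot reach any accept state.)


Forward reachability from each state:
  q0 -> reaches accept state q0 (live)
  q1 -> reaches {q1, q2, q3, q4}, no accept state (dead)
  q2 -> reaches {q2, q4}, no accept state (dead)
  q3 -> reaches {q3}, no accept state (dead)
  q4 -> reaches {q2, q4}, no accept state (dead)

{q1, q2, q3, q4}


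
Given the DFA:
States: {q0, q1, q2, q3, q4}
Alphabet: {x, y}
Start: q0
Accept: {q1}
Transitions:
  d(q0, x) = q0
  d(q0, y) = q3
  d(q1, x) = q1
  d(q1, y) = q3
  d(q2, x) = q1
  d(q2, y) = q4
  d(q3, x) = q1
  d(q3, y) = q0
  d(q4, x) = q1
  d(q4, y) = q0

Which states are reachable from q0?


BFS from q0:
  layer 0: {q0}
  layer 1: {q3}
  layer 2: {q1}

{q0, q1, q3}


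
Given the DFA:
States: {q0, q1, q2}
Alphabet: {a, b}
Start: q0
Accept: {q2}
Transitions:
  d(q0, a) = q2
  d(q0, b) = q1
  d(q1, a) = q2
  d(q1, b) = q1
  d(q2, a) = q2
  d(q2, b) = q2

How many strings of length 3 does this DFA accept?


Enumerating all length-3 strings:
  "aaa" -> q2 [accept]
  "aab" -> q2 [accept]
  "aba" -> q2 [accept]
  "abb" -> q2 [accept]
  "baa" -> q2 [accept]
  "bab" -> q2 [accept]
  "bba" -> q2 [accept]
  "bbb" -> q1 [reject]

7 out of 8


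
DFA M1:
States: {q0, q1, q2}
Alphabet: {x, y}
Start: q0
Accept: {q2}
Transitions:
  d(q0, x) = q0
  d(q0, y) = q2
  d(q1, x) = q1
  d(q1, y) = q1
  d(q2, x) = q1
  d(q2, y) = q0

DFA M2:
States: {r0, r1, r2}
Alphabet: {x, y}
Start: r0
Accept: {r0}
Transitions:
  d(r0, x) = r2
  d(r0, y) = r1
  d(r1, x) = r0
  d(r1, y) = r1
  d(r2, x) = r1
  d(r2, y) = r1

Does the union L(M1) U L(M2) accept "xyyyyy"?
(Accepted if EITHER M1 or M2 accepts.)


M1: final=q2 accepted=True
M2: final=r1 accepted=False

Yes, union accepts


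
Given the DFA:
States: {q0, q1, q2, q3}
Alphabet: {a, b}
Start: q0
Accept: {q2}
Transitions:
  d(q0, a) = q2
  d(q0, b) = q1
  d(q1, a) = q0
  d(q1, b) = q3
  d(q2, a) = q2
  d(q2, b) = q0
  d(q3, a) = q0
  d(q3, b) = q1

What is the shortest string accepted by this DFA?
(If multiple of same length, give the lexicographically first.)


BFS by string length (lex-first path to each state shown):
  len 0: q0<-""
  len 1: q1<-"b", q2<-"a"
Found accept state at length 1.

"a"


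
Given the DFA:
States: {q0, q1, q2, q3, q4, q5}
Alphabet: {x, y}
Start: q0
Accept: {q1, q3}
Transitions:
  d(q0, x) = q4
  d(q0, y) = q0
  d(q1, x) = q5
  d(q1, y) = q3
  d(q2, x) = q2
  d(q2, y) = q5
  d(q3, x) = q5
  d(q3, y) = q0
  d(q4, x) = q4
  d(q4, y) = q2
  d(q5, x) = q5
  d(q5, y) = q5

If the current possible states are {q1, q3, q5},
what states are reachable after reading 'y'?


Apply transition on 'y' from each current state:
  d(q1, y) = q3
  d(q3, y) = q0
  d(q5, y) = q5

{q0, q3, q5}


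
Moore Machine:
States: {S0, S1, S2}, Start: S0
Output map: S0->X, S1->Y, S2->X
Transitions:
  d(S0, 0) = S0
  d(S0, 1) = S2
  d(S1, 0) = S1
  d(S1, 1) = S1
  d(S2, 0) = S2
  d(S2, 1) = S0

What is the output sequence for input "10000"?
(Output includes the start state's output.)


Start: S0 (output X)
  --1--> S2 (output X)
  --0--> S2 (output X)
  --0--> S2 (output X)
  --0--> S2 (output X)
  --0--> S2 (output X)

"XXXXXX"


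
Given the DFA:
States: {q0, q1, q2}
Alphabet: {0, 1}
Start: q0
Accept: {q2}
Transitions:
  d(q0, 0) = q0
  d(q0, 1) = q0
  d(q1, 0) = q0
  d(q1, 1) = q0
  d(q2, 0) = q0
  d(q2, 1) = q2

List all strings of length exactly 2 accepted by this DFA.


All strings of length 2: 4 total
Accepted: 0

None


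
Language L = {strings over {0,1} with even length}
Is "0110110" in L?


length = 7; 7 mod 2 = 1

No, "0110110" is not in L


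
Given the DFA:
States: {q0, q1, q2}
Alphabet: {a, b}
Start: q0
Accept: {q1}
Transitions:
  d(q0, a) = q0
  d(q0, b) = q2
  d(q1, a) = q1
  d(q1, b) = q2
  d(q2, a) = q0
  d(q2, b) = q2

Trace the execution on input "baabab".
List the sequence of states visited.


Input: baabab
d(q0, b) = q2
d(q2, a) = q0
d(q0, a) = q0
d(q0, b) = q2
d(q2, a) = q0
d(q0, b) = q2


q0 -> q2 -> q0 -> q0 -> q2 -> q0 -> q2


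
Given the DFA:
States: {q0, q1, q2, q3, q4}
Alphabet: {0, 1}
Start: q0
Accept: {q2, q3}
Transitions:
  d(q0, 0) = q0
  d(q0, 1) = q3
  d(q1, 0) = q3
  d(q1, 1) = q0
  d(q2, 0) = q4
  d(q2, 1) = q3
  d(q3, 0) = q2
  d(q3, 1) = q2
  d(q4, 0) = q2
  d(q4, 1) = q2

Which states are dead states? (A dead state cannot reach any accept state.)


Forward reachability from each state:
  q0 -> reaches accept state q2 (live)
  q1 -> reaches accept state q2 (live)
  q2 -> reaches accept state q2 (live)
  q3 -> reaches accept state q2 (live)
  q4 -> reaches accept state q2 (live)

None (all states can reach an accept state)


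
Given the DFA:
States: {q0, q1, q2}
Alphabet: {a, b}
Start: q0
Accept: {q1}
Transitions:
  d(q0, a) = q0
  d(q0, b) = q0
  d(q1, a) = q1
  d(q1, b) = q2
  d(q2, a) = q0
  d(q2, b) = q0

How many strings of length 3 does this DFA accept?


Enumerating all length-3 strings:
  "aaa" -> q0 [reject]
  "aab" -> q0 [reject]
  "aba" -> q0 [reject]
  "abb" -> q0 [reject]
  "baa" -> q0 [reject]
  "bab" -> q0 [reject]
  "bba" -> q0 [reject]
  "bbb" -> q0 [reject]

0 out of 8


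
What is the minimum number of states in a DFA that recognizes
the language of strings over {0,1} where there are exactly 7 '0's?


States: count = 0, 1, ..., 7 (that's 8 states), plus a dead state for count > 7.
Total: 8 + 1 = 9. Accept = count-7 state.

9


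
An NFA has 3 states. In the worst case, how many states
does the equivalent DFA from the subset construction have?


Subset construction: one DFA state per subset of NFA states.
2^3 = 8

8


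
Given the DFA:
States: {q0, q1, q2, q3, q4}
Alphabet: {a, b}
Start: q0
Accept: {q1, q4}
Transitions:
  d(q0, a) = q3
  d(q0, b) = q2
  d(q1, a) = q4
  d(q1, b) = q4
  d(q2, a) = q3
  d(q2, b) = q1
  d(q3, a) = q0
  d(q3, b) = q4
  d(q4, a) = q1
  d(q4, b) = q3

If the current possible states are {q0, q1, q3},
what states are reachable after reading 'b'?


Apply transition on 'b' from each current state:
  d(q0, b) = q2
  d(q1, b) = q4
  d(q3, b) = q4

{q2, q4}


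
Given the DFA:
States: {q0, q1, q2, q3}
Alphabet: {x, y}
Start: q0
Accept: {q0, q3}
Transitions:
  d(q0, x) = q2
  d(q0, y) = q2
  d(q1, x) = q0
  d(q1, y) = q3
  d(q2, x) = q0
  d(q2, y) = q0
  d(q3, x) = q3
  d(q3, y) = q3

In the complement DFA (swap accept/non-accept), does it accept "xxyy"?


Trace: q0 -> q2 -> q0 -> q2 -> q0
Final: q0
Original accept: {q0, q3}
Complement: q0 is in original accept

No, complement rejects (original accepts)


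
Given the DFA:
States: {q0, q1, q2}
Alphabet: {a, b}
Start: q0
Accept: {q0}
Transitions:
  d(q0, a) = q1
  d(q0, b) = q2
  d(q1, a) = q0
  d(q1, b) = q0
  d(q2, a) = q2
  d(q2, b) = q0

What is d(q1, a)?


Looking up transition d(q1, a)

q0


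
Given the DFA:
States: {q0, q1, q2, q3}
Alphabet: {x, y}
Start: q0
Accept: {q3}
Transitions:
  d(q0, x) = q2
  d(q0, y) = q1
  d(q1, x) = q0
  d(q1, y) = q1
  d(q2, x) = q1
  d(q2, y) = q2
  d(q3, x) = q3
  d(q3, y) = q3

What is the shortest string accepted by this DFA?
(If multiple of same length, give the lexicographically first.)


BFS by string length (lex-first path to each state shown):
  len 0: q0<-""
  len 1: q1<-"y", q2<-"x"
  len 2: q0<-"yx", q1<-"xx", q2<-"xy"
  len 3: q0<-"xxx", q1<-"xxy", q2<-"xyy"
  len 4: q0<-"xxyx", q1<-"xxxy", q2<-"xxxx"
  len 5: q0<-"xxxyx", q1<-"xxxxx", q2<-"xxxxy"
  len 6: q0<-"xxxxxx", q1<-"xxxxxy", q2<-"xxxxyy"
  len 7: q0<-"xxxxxyx", q1<-"xxxxxxy", q2<-"xxxxxxx"
  len 8: q0<-"xxxxxxyx", q1<-"xxxxxxxx", q2<-"xxxxxxxy"

No string accepted (empty language)


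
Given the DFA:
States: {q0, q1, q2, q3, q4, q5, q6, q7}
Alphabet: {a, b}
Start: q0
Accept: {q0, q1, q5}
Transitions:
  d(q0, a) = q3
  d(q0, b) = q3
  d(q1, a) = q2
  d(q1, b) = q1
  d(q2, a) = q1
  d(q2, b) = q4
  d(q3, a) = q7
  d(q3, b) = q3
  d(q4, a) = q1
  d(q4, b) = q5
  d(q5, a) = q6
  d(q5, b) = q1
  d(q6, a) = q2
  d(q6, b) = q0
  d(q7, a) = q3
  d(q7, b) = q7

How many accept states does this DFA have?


Accept states listed: {q0, q1, q5}
Counting: q0(1) q1(2) q5(3)

3


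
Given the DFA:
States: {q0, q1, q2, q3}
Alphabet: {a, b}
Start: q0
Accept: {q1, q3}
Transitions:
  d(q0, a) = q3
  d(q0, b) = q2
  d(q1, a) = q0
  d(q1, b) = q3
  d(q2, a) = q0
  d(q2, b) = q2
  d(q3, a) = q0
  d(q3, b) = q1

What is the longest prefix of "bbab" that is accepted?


Run the DFA, marking each prefix where the state is accepting:
  "" -> q0 [reject]
  "b" -> q2 [reject]
  "bb" -> q2 [reject]
  "bba" -> q0 [reject]
  "bbab" -> q2 [reject]

No prefix is accepted


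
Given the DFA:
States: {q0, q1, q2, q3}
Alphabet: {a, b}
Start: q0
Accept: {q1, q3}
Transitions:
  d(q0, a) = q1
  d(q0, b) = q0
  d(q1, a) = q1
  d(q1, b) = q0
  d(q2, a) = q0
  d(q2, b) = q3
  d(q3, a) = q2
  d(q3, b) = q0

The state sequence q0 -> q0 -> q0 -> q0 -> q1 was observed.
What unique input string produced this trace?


Trace back each transition to find the symbol:
  q0 --[b]--> q0
  q0 --[b]--> q0
  q0 --[b]--> q0
  q0 --[a]--> q1

"bbba"


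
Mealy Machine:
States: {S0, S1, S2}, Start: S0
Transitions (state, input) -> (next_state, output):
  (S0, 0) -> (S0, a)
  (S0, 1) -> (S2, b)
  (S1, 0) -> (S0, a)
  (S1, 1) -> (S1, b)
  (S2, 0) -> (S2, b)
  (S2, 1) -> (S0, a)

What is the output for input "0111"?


Step-by-step:
  (S0, 0) -> (S0, a)
  (S0, 1) -> (S2, b)
  (S2, 1) -> (S0, a)
  (S0, 1) -> (S2, b)

"abab"


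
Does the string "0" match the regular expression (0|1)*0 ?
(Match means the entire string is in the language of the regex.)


|string| = 1; first = '0'; last = '0'

Yes, "0" matches (0|1)*0


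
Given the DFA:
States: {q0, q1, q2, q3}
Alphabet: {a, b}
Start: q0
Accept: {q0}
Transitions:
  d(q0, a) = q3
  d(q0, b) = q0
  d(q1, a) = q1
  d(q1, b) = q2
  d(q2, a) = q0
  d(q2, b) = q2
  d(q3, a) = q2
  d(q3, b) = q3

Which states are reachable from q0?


BFS from q0:
  layer 0: {q0}
  layer 1: {q3}
  layer 2: {q2}

{q0, q2, q3}


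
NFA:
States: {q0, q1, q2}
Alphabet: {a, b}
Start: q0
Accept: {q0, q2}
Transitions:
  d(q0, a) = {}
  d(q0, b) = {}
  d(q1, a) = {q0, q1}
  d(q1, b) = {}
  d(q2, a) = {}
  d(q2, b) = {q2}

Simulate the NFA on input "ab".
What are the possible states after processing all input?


Start: {q0}
  --a--> {}
  --b--> {}

{} (empty set, no valid transitions)


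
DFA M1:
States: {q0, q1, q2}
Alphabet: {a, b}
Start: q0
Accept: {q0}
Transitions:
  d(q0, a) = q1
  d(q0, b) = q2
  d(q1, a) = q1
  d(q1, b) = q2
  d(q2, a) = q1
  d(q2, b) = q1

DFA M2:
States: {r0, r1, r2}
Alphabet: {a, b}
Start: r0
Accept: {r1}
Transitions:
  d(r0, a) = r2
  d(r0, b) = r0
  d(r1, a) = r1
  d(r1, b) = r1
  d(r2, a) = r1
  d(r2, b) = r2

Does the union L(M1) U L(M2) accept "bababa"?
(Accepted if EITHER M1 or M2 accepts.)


M1: final=q1 accepted=False
M2: final=r1 accepted=True

Yes, union accepts


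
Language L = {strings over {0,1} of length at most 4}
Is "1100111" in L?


length = 7

No, "1100111" is not in L


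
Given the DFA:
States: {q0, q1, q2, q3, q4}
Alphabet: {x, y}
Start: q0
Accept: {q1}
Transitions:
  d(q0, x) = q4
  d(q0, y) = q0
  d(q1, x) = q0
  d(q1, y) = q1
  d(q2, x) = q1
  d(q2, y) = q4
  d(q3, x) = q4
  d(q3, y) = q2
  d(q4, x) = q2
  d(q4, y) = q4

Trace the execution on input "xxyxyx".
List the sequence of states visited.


Input: xxyxyx
d(q0, x) = q4
d(q4, x) = q2
d(q2, y) = q4
d(q4, x) = q2
d(q2, y) = q4
d(q4, x) = q2


q0 -> q4 -> q2 -> q4 -> q2 -> q4 -> q2


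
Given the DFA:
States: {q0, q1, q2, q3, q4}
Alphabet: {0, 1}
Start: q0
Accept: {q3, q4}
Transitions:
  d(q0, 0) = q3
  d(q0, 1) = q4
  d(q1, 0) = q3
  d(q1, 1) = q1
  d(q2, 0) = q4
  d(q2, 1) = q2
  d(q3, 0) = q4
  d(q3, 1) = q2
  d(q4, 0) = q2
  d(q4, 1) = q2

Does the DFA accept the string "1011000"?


Trace: q0 -> q4 -> q2 -> q2 -> q2 -> q4 -> q2 -> q4
Final state: q4
Accept states: {q3, q4}

Yes, accepted (final state q4 is an accept state)


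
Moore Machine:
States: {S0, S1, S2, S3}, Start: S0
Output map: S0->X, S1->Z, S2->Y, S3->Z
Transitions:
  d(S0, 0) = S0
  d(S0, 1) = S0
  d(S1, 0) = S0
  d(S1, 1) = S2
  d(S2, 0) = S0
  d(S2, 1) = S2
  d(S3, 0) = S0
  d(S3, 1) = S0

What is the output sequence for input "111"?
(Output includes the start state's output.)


Start: S0 (output X)
  --1--> S0 (output X)
  --1--> S0 (output X)
  --1--> S0 (output X)

"XXXX"


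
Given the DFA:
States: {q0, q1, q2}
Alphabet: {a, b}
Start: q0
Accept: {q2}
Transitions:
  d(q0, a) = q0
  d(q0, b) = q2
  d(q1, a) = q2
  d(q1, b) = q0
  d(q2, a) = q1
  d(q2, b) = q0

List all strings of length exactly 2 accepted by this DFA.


All strings of length 2: 4 total
Accepted: 1

"ab"


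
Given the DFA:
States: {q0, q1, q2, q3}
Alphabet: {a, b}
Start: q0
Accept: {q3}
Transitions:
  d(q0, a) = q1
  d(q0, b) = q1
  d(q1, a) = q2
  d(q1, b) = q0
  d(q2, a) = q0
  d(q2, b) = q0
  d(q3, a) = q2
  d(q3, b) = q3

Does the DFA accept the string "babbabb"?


Trace: q0 -> q1 -> q2 -> q0 -> q1 -> q2 -> q0 -> q1
Final state: q1
Accept states: {q3}

No, rejected (final state q1 is not an accept state)
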